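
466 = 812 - 346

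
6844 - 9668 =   -  2824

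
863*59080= 50986040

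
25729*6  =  154374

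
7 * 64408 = 450856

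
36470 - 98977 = -62507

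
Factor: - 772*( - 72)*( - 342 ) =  - 19009728 = - 2^6 * 3^4 * 19^1*193^1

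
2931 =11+2920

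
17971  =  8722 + 9249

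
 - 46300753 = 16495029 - 62795782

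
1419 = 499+920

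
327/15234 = 109/5078=0.02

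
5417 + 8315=13732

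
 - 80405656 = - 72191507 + -8214149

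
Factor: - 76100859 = -3^2*23^1*367637^1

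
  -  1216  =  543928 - 545144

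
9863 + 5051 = 14914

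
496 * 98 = 48608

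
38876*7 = 272132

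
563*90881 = 51166003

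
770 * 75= 57750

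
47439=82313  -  34874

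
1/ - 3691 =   -  1 + 3690/3691 = - 0.00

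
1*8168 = 8168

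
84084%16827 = 16776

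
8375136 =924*9064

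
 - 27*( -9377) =253179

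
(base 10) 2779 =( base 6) 20511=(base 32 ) 2mr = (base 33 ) 2I7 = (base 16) ADB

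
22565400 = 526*42900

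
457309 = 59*7751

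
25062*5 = 125310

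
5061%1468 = 657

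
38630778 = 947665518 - 909034740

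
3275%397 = 99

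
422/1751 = 422/1751= 0.24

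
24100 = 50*482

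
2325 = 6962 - 4637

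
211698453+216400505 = 428098958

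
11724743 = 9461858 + 2262885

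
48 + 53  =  101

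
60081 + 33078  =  93159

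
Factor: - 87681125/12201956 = -2^( - 2)*5^3* 7^1 * 13^( - 1)*100207^1*234653^( - 1)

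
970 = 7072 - 6102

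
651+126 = 777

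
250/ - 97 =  - 250/97 = -  2.58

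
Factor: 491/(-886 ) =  - 2^(  -  1 ) *443^( - 1 )*491^1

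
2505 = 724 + 1781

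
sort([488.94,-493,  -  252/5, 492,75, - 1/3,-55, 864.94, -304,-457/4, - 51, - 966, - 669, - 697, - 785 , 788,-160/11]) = [-966,-785, - 697,-669,  -  493,-304,-457/4, - 55,-51, - 252/5, - 160/11, - 1/3, 75, 488.94, 492 , 788, 864.94] 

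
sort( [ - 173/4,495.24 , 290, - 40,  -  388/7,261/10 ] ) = [  -  388/7, - 173/4, -40, 261/10, 290,495.24 ] 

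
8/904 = 1/113 = 0.01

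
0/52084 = 0= 0.00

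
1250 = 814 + 436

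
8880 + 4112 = 12992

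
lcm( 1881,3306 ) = 109098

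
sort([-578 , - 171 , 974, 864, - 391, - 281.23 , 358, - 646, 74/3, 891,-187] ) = [ - 646,-578,-391,-281.23,-187, - 171,74/3,358,864,891,974 ] 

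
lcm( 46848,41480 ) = 3982080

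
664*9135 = 6065640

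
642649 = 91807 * 7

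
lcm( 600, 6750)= 27000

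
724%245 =234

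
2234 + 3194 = 5428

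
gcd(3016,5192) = 8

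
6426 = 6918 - 492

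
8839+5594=14433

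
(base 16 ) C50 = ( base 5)100102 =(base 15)E02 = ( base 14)1212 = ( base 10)3152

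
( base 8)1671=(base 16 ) 3b9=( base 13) 584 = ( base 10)953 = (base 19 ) 2c3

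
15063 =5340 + 9723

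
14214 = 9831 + 4383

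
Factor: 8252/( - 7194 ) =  - 4126/3597 = - 2^1 * 3^( - 1) * 11^ (  -  1 )*109^( - 1 ) *2063^1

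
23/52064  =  23/52064 = 0.00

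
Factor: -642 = -2^1*3^1*107^1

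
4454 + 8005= 12459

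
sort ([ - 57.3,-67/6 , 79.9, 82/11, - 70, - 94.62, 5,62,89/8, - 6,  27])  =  [ - 94.62, - 70, - 57.3,-67/6, - 6,5,82/11, 89/8,27,62, 79.9] 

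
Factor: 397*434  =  172298 = 2^1 * 7^1* 31^1*397^1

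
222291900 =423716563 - 201424663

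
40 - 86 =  - 46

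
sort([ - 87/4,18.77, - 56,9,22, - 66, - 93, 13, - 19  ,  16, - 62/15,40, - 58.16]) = [ - 93,-66, - 58.16, -56,-87/4, - 19, - 62/15, 9,13,16, 18.77, 22,  40]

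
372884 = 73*5108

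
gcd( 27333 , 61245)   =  9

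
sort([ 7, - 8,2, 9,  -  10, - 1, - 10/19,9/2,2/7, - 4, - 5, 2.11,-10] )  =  [ - 10, - 10 , - 8 ,- 5, - 4,-1,  -  10/19,  2/7,2,2.11,9/2,7,9]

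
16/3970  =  8/1985 = 0.00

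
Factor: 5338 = 2^1 * 17^1 *157^1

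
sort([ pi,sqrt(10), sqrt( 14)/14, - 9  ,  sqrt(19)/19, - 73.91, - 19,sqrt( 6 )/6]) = [-73.91, - 19,-9, sqrt( 19 )/19,  sqrt( 14)/14, sqrt( 6 ) /6, pi,sqrt( 10)]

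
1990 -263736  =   - 261746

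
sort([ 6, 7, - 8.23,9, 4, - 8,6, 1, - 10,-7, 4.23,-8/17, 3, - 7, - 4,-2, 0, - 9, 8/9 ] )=[ - 10,-9, - 8.23,- 8, - 7, - 7,-4, - 2,  -  8/17  ,  0, 8/9, 1, 3, 4, 4.23, 6, 6, 7, 9]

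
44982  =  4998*9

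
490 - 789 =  - 299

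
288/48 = 6 = 6.00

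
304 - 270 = 34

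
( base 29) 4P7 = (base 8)10000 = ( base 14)16C8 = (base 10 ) 4096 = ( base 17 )E2G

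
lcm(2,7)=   14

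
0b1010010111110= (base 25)8ca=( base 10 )5310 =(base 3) 21021200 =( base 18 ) g70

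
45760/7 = 45760/7= 6537.14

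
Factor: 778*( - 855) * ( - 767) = 510200730 = 2^1 * 3^2 * 5^1 *13^1*19^1*59^1*389^1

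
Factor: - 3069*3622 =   -  2^1 * 3^2*11^1*31^1*1811^1 = -  11115918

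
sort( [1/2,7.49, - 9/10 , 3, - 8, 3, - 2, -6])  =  [ - 8  , - 6, - 2,-9/10,1/2,3,3, 7.49]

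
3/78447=1/26149=0.00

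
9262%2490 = 1792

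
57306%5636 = 946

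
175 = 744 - 569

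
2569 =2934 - 365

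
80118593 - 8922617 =71195976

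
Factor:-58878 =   -  2^1*3^2 *3271^1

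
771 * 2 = 1542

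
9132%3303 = 2526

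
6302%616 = 142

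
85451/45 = 85451/45 = 1898.91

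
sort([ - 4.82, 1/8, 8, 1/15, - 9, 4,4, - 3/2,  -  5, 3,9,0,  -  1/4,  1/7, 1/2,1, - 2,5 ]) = [ - 9, - 5, - 4.82,  -  2,  -  3/2,  -  1/4,0,1/15, 1/8,1/7, 1/2,1,3 , 4,4,5, 8, 9]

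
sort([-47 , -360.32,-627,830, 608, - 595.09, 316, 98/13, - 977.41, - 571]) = [- 977.41,  -  627, - 595.09, - 571, - 360.32, - 47,  98/13, 316,608, 830]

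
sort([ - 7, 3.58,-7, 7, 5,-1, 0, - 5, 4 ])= [-7, - 7, - 5,-1, 0, 3.58,4, 5, 7 ]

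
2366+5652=8018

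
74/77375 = 74/77375 = 0.00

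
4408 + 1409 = 5817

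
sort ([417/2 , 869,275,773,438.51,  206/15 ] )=[ 206/15,417/2, 275,438.51, 773,869 ] 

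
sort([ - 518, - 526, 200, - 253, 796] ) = [ - 526, - 518, - 253, 200,796]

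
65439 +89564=155003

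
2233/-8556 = - 1+6323/8556=- 0.26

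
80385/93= 864+11/31 = 864.35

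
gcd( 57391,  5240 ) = 1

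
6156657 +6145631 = 12302288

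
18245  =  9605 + 8640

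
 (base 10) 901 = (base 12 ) 631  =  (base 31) T2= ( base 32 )S5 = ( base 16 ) 385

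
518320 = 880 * 589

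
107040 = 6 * 17840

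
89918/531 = 169+179/531 = 169.34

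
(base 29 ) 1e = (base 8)53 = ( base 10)43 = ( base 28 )1F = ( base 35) 18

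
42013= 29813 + 12200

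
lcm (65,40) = 520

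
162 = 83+79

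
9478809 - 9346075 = 132734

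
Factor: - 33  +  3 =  - 30 =- 2^1*3^1* 5^1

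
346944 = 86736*4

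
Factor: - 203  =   - 7^1*29^1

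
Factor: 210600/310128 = 2^( - 1)*3^3*5^2*7^( - 1)*71^( - 1)= 675/994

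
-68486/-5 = 13697+ 1/5  =  13697.20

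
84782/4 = 42391/2= 21195.50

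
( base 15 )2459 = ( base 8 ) 17066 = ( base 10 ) 7734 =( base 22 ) FLC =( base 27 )agc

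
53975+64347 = 118322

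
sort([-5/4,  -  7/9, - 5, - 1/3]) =[  -  5,  -  5/4,-7/9, - 1/3 ]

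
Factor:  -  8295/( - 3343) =3^1*5^1 * 7^1*79^1*3343^(-1)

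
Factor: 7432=2^3* 929^1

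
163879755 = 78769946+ 85109809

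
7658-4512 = 3146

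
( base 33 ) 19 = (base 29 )1d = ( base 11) 39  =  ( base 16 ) 2A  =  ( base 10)42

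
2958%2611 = 347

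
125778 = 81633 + 44145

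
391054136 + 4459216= 395513352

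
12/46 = 6/23 = 0.26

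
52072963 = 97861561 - 45788598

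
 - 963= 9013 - 9976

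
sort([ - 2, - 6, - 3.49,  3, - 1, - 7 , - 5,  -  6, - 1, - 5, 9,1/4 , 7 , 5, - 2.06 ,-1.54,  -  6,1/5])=[ - 7, - 6,  -  6 ,  -  6, - 5, - 5, - 3.49,  -  2.06, - 2, - 1.54, - 1, - 1,1/5 , 1/4,3, 5, 7, 9]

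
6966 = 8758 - 1792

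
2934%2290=644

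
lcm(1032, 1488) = 63984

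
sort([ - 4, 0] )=[ - 4, 0] 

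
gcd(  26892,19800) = 36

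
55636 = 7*7948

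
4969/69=4969/69 = 72.01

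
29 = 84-55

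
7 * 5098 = 35686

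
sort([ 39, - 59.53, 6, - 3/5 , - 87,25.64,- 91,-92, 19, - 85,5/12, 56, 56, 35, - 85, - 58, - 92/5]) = [ - 92, - 91, - 87,  -  85, - 85, - 59.53,- 58, - 92/5, - 3/5, 5/12, 6, 19, 25.64,35, 39,56,56 ] 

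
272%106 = 60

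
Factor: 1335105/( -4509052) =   -  2^( - 2 )*3^2*5^1*29669^1*1127263^(-1 )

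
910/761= 1 + 149/761=1.20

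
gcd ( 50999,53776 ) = 1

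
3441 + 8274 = 11715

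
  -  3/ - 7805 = 3/7805  =  0.00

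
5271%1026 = 141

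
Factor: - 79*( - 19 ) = 19^1 *79^1= 1501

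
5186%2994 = 2192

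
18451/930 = 19 + 781/930  =  19.84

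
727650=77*9450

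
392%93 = 20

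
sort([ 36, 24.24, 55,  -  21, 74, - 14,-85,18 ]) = [ - 85,-21,-14, 18, 24.24,  36,  55, 74 ]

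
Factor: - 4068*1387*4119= - 23240699604 = - 2^2*3^3*19^1 * 73^1*113^1 * 1373^1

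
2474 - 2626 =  - 152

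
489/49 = 9 + 48/49 = 9.98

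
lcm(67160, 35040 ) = 805920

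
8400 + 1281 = 9681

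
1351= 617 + 734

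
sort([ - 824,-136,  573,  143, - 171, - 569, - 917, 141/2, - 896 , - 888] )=[ - 917, - 896, - 888,- 824, - 569, - 171, - 136, 141/2,143,573] 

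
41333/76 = 543 + 65/76=543.86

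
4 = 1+3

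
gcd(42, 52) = 2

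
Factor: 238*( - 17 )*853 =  - 3451238 = - 2^1*7^1*17^2*853^1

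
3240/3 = 1080 = 1080.00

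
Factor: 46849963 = 46849963^1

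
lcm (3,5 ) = 15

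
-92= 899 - 991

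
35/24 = 1 + 11/24  =  1.46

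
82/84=41/42 = 0.98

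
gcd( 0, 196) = 196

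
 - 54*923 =  -  49842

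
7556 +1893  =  9449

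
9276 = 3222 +6054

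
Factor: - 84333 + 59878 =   -  5^1*67^1*73^1 = - 24455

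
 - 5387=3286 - 8673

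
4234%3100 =1134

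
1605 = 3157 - 1552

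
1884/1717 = 1884/1717 = 1.10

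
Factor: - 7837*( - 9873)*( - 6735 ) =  - 521118611235 = - 3^3*5^1 *17^1*449^1*461^1*1097^1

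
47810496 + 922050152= 969860648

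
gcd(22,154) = 22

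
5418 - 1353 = 4065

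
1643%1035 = 608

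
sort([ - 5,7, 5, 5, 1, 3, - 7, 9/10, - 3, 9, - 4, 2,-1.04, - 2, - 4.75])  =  [-7, - 5, - 4.75,-4, - 3,- 2, - 1.04, 9/10, 1, 2, 3,5, 5, 7, 9 ]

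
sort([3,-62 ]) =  [ - 62,3] 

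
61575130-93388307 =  - 31813177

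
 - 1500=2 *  ( - 750)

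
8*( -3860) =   -  30880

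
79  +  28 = 107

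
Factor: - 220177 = - 220177^1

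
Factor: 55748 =2^2*  7^1*11^1*181^1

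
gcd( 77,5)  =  1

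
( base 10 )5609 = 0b1010111101001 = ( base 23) ADK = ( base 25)8o9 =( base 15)19de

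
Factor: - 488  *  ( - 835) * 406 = 2^4*5^1*7^1*29^1*61^1*167^1 = 165436880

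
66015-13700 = 52315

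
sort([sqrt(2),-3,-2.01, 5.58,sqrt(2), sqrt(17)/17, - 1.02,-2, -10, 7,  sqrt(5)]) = [ - 10, - 3,-2.01,- 2,-1.02, sqrt(17 ) /17 , sqrt ( 2 ),sqrt( 2),sqrt(5),5.58 , 7]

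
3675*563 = 2069025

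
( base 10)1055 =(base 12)73b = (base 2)10000011111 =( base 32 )10V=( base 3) 1110002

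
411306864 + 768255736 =1179562600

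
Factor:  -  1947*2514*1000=-2^4*3^2*5^3 *11^1*59^1 * 419^1 = - 4894758000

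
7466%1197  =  284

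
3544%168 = 16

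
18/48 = 3/8 = 0.38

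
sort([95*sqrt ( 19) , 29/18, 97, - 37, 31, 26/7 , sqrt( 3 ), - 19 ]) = [- 37, - 19, 29/18, sqrt(3 ),26/7, 31, 97, 95 * sqrt(19 ) ] 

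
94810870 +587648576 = 682459446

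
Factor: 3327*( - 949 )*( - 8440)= 26647806120 = 2^3*3^1*5^1* 13^1* 73^1 * 211^1*1109^1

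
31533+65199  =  96732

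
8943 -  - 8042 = 16985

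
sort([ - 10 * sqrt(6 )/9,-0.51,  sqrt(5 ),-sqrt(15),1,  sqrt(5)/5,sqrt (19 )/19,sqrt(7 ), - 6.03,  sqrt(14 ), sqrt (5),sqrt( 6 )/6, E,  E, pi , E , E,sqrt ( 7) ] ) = [ - 6.03, - sqrt(15),-10  *sqrt( 6 )/9, - 0.51, sqrt(19)/19,sqrt(6 )/6, sqrt(5)/5,1, sqrt(5 ),  sqrt(5 ),sqrt( 7 ),  sqrt(7 ),E,  E,E, E,  pi, sqrt( 14 )]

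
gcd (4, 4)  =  4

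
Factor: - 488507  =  - 241^1*2027^1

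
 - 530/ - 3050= 53/305 = 0.17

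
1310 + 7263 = 8573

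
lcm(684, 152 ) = 1368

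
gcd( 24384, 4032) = 192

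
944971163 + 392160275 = 1337131438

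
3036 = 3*1012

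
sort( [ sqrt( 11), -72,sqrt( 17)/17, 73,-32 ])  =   [ - 72, - 32, sqrt( 17)/17,  sqrt(11), 73]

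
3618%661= 313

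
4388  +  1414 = 5802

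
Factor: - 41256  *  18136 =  - 748218816=- 2^6*3^3*191^1*2267^1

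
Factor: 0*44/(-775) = 0^1=0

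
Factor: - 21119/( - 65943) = 49/153 = 3^(- 2 )*7^2 * 17^ ( -1)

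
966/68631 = 322/22877 = 0.01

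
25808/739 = 25808/739 = 34.92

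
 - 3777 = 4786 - 8563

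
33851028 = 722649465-688798437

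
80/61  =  1 + 19/61 =1.31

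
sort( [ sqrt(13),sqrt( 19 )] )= [sqrt( 13),sqrt(19) ] 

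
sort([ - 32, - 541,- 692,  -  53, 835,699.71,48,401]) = [ - 692, - 541 , - 53, - 32, 48,401, 699.71, 835] 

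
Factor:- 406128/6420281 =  - 2^4*3^1*7^(-1)*29^( - 1 )*8461^1*31627^( - 1) 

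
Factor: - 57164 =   -  2^2*31^1* 461^1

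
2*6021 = 12042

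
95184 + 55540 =150724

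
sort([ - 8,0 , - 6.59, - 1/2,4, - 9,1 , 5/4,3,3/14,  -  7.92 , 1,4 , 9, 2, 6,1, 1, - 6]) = [ - 9, - 8, - 7.92, - 6.59, - 6, - 1/2 , 0,3/14,  1, 1, 1, 1,5/4 , 2,3, 4,4,  6,9 ]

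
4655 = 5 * 931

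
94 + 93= 187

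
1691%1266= 425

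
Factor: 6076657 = 1993^1*3049^1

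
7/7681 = 7/7681 = 0.00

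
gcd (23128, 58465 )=1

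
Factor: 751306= 2^1*59^1*6367^1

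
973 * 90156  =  87721788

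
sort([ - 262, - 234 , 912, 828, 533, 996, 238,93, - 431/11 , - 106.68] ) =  [ - 262, - 234, - 106.68, - 431/11,93,238, 533,  828 , 912 , 996 ] 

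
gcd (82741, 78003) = 1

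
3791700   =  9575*396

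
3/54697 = 3/54697 = 0.00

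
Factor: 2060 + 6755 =8815  =  5^1*41^1*43^1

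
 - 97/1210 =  - 1 + 1113/1210 = - 0.08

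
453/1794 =151/598 = 0.25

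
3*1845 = 5535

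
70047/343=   70047/343 = 204.22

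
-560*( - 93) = 52080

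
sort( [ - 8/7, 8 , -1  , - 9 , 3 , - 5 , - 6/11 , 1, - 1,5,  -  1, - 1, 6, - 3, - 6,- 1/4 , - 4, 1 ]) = [ - 9, - 6,-5,  -  4, - 3, - 8/7, - 1, - 1,-1, - 1, - 6/11, - 1/4 , 1,  1 , 3,5,6, 8] 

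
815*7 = 5705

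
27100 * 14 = 379400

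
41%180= 41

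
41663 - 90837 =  - 49174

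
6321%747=345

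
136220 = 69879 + 66341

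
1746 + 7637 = 9383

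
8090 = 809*10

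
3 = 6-3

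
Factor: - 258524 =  - 2^2*7^2*1319^1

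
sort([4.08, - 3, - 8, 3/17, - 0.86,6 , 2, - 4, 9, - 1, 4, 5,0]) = [-8, - 4, - 3, - 1, - 0.86, 0, 3/17,  2,4, 4.08,5, 6 , 9]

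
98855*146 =14432830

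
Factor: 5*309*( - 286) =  -2^1*3^1*5^1*11^1*13^1*103^1 = -  441870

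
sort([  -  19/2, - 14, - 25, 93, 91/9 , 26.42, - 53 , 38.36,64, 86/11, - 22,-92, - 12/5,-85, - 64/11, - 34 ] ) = [ - 92,  -  85, - 53, - 34, - 25, - 22, - 14, - 19/2 , - 64/11, - 12/5,86/11, 91/9,26.42,38.36, 64,93]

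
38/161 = 38/161 = 0.24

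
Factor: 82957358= 2^1 *11^2*342799^1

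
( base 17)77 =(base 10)126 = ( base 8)176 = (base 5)1001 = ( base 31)42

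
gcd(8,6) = 2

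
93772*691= 64796452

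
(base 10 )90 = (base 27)39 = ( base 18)50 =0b1011010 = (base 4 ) 1122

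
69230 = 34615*2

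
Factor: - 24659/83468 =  - 2^( - 2)*7^( - 1 )*11^( - 1) * 271^(- 1)*24659^1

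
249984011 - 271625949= -21641938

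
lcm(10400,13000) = 52000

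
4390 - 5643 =-1253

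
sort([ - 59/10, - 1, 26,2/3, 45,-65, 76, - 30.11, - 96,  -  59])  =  [ - 96, - 65,-59,- 30.11, - 59/10, - 1, 2/3,26, 45, 76]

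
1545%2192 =1545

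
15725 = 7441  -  - 8284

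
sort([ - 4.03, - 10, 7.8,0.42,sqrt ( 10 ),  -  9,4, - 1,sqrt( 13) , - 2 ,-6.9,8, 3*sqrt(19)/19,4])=[  -  10, - 9, - 6.9,-4.03,- 2 , - 1,0.42,3*sqrt (19 )/19,sqrt( 10),sqrt(13),4,4  ,  7.8,8] 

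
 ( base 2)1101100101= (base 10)869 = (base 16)365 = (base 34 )PJ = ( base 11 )720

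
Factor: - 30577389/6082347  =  -10192463/2027449 = - 2027449^( - 1) * 10192463^1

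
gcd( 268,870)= 2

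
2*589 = 1178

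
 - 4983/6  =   - 831+1/2 = -830.50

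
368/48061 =368/48061 = 0.01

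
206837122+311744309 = 518581431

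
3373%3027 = 346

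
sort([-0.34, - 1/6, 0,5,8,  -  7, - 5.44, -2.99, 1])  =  [-7, - 5.44, - 2.99 , - 0.34,-1/6, 0, 1, 5, 8] 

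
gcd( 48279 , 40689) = 33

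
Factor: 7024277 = 13^1*223^1*2423^1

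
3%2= 1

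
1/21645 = 1/21645=0.00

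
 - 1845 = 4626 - 6471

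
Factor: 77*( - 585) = - 45045 = - 3^2*5^1*7^1*11^1*13^1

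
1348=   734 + 614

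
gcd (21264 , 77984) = 16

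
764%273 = 218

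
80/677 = 80/677 =0.12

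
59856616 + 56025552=115882168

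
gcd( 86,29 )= 1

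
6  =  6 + 0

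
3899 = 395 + 3504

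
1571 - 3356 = -1785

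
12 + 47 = 59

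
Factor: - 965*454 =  - 2^1  *  5^1*193^1* 227^1 = - 438110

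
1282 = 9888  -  8606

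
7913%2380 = 773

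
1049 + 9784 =10833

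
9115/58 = 157 + 9/58 = 157.16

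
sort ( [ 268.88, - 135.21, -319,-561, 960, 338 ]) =[ - 561, - 319, - 135.21,268.88, 338,960]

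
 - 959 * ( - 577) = 553343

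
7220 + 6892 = 14112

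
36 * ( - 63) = - 2268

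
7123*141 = 1004343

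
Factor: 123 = 3^1*41^1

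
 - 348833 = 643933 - 992766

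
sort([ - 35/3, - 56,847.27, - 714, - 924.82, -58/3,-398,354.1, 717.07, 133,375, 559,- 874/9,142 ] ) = [ - 924.82, - 714 , - 398,- 874/9,  -  56, - 58/3, - 35/3, 133, 142, 354.1,375,  559,717.07, 847.27]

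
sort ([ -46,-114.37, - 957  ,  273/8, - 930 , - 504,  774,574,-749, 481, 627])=[ - 957 ,-930, - 749,-504 , - 114.37,- 46, 273/8, 481, 574,627, 774]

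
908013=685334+222679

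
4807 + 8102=12909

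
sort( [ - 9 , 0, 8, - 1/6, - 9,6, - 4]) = [ - 9, - 9, - 4, - 1/6 , 0, 6, 8 ] 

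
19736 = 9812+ 9924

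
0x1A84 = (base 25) ald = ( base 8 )15204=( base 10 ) 6788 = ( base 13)3122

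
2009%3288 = 2009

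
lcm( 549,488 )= 4392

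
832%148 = 92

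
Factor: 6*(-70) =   -  420 = - 2^2*3^1*5^1 * 7^1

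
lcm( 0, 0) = 0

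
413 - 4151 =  - 3738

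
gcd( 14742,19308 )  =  6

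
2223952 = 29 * 76688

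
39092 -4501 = 34591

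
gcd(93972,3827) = 1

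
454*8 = 3632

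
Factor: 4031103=3^1*659^1*2039^1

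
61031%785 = 586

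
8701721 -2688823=6012898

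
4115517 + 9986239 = 14101756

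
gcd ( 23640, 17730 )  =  5910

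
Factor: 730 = 2^1*5^1*73^1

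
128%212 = 128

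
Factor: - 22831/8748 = -2^( - 2)*3^(  -  7)*17^2*79^1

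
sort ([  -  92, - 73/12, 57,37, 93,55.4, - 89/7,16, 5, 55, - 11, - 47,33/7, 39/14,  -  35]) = [-92, - 47,  -  35, - 89/7, - 11, - 73/12,39/14,33/7, 5,16, 37, 55 , 55.4,57,93]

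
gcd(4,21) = 1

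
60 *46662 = 2799720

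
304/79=3 + 67/79 =3.85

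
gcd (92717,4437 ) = 1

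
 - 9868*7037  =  -69441116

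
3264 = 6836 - 3572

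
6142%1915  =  397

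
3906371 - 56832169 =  - 52925798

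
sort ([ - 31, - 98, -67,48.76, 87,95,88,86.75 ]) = [ - 98,  -  67, - 31,48.76 , 86.75,87,88,95 ] 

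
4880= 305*16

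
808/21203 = 808/21203 = 0.04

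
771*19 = 14649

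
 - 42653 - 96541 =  -139194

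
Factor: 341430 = 2^1*3^1 * 5^1*19^1*599^1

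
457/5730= 457/5730 = 0.08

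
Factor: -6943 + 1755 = - 5188= - 2^2* 1297^1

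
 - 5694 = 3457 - 9151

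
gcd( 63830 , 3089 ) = 1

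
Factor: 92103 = 3^1*11^1*2791^1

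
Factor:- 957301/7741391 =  - 7^(-1)*37^1*25873^1* 1105913^(-1 ) 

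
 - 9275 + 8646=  -629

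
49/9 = 5 + 4/9 = 5.44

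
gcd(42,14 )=14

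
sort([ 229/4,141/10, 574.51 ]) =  [ 141/10,229/4,574.51 ] 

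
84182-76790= 7392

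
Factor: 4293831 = 3^1*1431277^1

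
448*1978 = 886144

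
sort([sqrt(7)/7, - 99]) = [ - 99,sqrt(7 ) /7 ]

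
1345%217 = 43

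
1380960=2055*672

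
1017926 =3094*329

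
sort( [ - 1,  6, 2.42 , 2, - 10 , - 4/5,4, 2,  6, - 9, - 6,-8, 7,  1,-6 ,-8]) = [ - 10, - 9, - 8,-8, - 6 , - 6, - 1,- 4/5, 1, 2, 2, 2.42,  4, 6, 6, 7 ] 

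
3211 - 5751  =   - 2540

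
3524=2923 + 601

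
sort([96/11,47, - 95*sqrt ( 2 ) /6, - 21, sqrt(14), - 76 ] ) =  [ - 76, - 95* sqrt(2 )/6, - 21,sqrt(14), 96/11,47] 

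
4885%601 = 77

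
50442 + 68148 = 118590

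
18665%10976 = 7689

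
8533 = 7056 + 1477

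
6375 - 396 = 5979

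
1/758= 1/758 = 0.00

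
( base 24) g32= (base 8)22112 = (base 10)9290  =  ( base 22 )j46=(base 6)111002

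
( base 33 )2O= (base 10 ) 90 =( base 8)132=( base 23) 3L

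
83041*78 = 6477198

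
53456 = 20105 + 33351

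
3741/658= 5 + 451/658 = 5.69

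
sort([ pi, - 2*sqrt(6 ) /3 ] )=[ - 2  *sqrt( 6)/3,pi ] 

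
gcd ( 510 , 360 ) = 30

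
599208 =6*99868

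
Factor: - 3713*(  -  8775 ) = 3^3* 5^2*13^1*47^1*79^1=32581575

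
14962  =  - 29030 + 43992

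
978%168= 138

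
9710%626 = 320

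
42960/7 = 42960/7 =6137.14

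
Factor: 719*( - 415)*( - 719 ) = 214538815= 5^1*83^1*719^2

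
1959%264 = 111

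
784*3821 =2995664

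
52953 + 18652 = 71605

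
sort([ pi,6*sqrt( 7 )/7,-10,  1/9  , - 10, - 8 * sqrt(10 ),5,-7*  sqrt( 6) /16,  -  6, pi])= [ - 8 * sqrt(10), - 10,-10, - 6,-7* sqrt(6)/16, 1/9,6 * sqrt( 7)/7  ,  pi, pi,  5 ] 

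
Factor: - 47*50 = - 2^1*5^2*47^1 = - 2350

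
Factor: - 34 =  - 2^1*17^1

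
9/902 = 9/902= 0.01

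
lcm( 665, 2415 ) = 45885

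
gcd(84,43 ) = 1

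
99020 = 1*99020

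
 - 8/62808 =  - 1/7851 = -0.00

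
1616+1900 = 3516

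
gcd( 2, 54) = 2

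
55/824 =55/824 = 0.07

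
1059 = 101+958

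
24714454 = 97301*254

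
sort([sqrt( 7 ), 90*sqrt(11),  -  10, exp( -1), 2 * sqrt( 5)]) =[  -  10,exp ( - 1 ), sqrt( 7 ), 2*sqrt(5 ),90*sqrt(11)] 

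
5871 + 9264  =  15135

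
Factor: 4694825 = 5^2 * 187793^1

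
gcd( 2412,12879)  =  9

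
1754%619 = 516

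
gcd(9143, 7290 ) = 1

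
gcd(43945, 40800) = 85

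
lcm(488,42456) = 42456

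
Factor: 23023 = 7^1*11^1*13^1*23^1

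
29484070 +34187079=63671149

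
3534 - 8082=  - 4548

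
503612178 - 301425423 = 202186755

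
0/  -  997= 0/1 = -0.00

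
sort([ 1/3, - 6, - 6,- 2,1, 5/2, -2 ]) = [ - 6, - 6, - 2, - 2,1/3,  1,5/2]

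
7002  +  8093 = 15095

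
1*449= 449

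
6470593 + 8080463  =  14551056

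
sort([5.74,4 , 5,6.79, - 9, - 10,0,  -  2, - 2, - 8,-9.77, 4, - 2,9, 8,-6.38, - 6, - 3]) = [ - 10, - 9.77,-9  , - 8, - 6.38, - 6, - 3, - 2, -2, - 2, 0,  4, 4 , 5  ,  5.74, 6.79, 8 , 9]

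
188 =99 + 89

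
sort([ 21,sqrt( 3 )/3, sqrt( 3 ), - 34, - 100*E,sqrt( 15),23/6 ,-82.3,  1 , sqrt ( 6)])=[-100  *  E, - 82.3,-34,  sqrt( 3 )/3, 1, sqrt( 3),sqrt( 6),  23/6,sqrt( 15),21]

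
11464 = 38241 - 26777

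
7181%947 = 552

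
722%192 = 146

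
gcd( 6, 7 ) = 1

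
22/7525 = 22/7525  =  0.00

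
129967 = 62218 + 67749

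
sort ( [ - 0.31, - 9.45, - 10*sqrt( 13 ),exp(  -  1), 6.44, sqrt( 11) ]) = [ - 10*sqrt( 13 ), - 9.45, - 0.31,exp( - 1),sqrt(11 ),6.44 ] 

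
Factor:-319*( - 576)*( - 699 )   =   - 2^6*3^3*11^1*29^1* 233^1  =  -128437056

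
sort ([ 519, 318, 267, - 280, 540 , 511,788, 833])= [  -  280,267 , 318, 511, 519,540, 788, 833 ] 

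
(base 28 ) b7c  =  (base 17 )1D99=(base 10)8832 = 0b10001010000000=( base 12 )5140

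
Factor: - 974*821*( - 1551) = 2^1*3^1*11^1*47^1*487^1*821^1=1240263354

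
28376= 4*7094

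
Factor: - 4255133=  - 4255133^1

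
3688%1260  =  1168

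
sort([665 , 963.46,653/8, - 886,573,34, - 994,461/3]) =[ - 994, - 886,34,653/8,461/3,  573,665, 963.46 ] 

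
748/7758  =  374/3879 = 0.10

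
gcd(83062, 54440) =2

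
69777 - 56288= 13489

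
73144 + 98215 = 171359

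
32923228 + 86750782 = 119674010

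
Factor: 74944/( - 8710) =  -37472/4355 = -  2^5 * 5^( - 1 )*13^(-1 )*67^(-1)*1171^1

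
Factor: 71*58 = 4118 = 2^1 * 29^1*71^1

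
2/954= 1/477= 0.00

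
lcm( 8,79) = 632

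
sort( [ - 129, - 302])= [ - 302, - 129]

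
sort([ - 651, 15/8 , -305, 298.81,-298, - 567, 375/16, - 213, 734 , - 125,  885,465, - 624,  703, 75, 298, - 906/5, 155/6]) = [  -  651, - 624, - 567, - 305, - 298, - 213, - 906/5, - 125, 15/8,375/16, 155/6 , 75, 298 , 298.81, 465, 703, 734,885]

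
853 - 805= 48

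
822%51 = 6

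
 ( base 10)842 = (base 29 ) 101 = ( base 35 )o2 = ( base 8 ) 1512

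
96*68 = 6528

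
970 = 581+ 389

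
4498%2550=1948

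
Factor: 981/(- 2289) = -3^1*7^(-1 )=- 3/7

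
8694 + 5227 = 13921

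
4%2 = 0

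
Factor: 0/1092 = 0^1  =  0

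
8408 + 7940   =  16348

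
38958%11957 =3087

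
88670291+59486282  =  148156573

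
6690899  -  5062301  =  1628598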